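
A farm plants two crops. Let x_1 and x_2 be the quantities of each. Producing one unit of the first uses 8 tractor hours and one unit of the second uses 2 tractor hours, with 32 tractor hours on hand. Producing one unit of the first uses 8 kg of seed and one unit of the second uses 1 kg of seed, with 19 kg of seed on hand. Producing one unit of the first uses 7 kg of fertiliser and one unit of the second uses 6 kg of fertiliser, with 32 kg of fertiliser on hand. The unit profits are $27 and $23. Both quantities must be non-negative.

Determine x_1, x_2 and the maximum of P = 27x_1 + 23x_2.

Feasible corners and P = 27x_1 + 23x_2:
  (0, 0) → P = 0
  (0, 16/3) → P = 368/3
  (19/8, 0) → P = 513/8
  (2, 3) → P = 123

The optimum lies where 8x_1 + x_2 = 19 and 7x_1 + 6x_2 = 32.
Solving simultaneously gives x_1 = 2, x_2 = 3.

x_1 = 2, x_2 = 3, maximum P = 123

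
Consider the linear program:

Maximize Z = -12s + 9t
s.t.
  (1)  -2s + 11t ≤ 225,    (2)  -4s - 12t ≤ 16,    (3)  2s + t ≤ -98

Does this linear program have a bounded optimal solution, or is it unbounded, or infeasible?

The boundaries -2s + 11t = 225 and -4s - 12t = 16 meet at (-719/17, 217/17), but that point violates 2s + t ≤ -98. Every candidate vertex is excluded by some other constraint, so the feasible region is empty.

infeasible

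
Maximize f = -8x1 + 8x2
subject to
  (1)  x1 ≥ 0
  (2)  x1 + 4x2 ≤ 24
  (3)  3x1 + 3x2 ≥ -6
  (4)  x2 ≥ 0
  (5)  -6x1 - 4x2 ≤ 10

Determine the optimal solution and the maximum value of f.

Extreme points and f = -8x1 + 8x2:
  (0, 6) → f = 48
  (0, 0) → f = 0
  (24, 0) → f = -192

The binding constraints are x1 = 0 and x1 + 4x2 = 24.
Solving simultaneously gives x1 = 0, x2 = 6.

x1 = 0, x2 = 6, maximum f = 48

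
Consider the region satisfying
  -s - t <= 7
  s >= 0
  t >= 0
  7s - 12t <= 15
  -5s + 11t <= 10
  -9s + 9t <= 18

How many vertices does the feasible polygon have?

Of the 15 pairwise boundary intersections, those satisfying every inequality are:
  (0, 0)
  (0, 10/11)
  (15/7, 0)
  (285/17, 145/17)

4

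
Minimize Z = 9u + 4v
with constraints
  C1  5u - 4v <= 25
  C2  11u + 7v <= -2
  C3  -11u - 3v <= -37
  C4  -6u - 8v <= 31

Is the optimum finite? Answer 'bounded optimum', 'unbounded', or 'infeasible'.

infeasible

The boundaries 5u - 4v = 25 and 11u + 7v = -2 meet at (167/79, -285/79), but that point violates -11u - 3v ≤ -37. Every candidate vertex is excluded by some other constraint, so the feasible region is empty.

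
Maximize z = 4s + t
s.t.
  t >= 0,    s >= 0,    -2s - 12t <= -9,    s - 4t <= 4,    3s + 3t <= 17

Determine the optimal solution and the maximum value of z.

Corner points and z = 4s + t:
  (0, 3/4) → z = 3/4
  (0, 17/3) → z = 17/3
  (21/5, 1/20) → z = 337/20
  (16/3, 1/3) → z = 65/3

The optimum lies where s - 4t = 4 and 3s + 3t = 17.
Solving simultaneously gives s = 16/3, t = 1/3.

s = 16/3, t = 1/3, maximum z = 65/3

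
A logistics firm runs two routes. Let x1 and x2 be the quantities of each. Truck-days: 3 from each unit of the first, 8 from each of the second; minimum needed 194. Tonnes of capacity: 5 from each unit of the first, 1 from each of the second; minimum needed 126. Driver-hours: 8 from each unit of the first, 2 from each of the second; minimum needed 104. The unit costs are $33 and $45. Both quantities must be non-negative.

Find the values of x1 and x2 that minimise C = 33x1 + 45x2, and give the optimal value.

Corner points and C = 33x1 + 45x2:
  (0, 126) → C = 5670
  (194/3, 0) → C = 2134
  (22, 16) → C = 1446
The feasible region is unbounded (it extends along (0, 1), (1, 0)), but C strictly increases along every unbounded feasible direction, so there is no improving ray and the minimum is attained at a vertex.

At the optimal vertex, 3x1 + 8x2 = 194 and 5x1 + x2 = 126.
Solving simultaneously gives x1 = 22, x2 = 16.

x1 = 22, x2 = 16, minimum C = 1446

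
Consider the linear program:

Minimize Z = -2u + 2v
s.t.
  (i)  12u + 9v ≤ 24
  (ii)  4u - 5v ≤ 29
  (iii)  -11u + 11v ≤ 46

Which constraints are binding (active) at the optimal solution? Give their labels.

(i) and (ii)

Vertices and Z = -2u + 2v:
  (127/32, -21/8) → Z = -211/16
  (-50/77, 272/77) → Z = 92/11
  (-549/11, -503/11) → Z = 92/11

The minimum is at (127/32, -21/8). Substituting into each constraint, equality holds for (i) and (ii); the remaining constraints have slack.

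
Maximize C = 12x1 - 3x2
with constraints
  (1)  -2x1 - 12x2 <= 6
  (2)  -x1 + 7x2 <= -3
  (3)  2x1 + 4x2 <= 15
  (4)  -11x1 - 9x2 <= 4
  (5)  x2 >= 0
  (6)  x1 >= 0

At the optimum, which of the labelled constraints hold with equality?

(3) and (5)

Feasible corners and C = 12x1 - 3x2:
  (13/2, 1/2) → C = 153/2
  (3, 0) → C = 36
  (15/2, 0) → C = 90

The maximum is at (15/2, 0). Substituting into each constraint, equality holds for (3) and (5); the remaining constraints have slack.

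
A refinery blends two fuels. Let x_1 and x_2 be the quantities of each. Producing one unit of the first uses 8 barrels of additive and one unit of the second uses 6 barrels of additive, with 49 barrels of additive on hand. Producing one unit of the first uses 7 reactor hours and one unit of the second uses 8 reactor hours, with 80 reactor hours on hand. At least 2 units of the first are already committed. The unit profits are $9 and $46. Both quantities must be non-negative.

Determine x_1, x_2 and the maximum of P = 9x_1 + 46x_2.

x_1 = 2, x_2 = 11/2, maximum P = 271

Vertices and P = 9x_1 + 46x_2:
  (49/8, 0) → P = 441/8
  (2, 0) → P = 18
  (2, 11/2) → P = 271

The binding constraints are 8x_1 + 6x_2 = 49 and x_1 = 2.
Solving simultaneously gives x_1 = 2, x_2 = 11/2.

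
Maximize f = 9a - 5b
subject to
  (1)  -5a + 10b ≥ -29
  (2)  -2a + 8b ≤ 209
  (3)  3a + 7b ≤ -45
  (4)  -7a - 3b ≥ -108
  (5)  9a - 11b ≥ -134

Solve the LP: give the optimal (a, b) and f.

Vertices and f = 9a - 5b:
  (-19/5, -24/5) → f = -51/5
  (-237/5, -133/5) → f = -1468/5
  (-1433/96, -1/32) → f = -2147/16

The binding constraints are -5a + 10b = -29 and 3a + 7b = -45.
Solving simultaneously gives a = -19/5, b = -24/5.

a = -19/5, b = -24/5, maximum f = -51/5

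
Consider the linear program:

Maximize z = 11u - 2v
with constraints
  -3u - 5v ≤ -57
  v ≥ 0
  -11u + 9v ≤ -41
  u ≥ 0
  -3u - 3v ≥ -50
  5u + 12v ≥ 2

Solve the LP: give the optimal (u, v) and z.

u = 79/6, v = 7/2, maximum z = 827/6

The binding constraints are -3u - 5v = -57 and -3u - 3v = -50.
Solving simultaneously gives u = 79/6, v = 7/2.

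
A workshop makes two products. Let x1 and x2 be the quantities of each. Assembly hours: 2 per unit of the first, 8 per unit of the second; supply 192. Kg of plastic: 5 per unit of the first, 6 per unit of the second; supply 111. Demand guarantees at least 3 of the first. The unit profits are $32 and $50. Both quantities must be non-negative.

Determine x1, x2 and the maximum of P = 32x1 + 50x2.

Extreme points and P = 32x1 + 50x2:
  (111/5, 0) → P = 3552/5
  (3, 0) → P = 96
  (3, 16) → P = 896

At the optimal vertex, 5x1 + 6x2 = 111 and x1 = 3.
Solving simultaneously gives x1 = 3, x2 = 16.

x1 = 3, x2 = 16, maximum P = 896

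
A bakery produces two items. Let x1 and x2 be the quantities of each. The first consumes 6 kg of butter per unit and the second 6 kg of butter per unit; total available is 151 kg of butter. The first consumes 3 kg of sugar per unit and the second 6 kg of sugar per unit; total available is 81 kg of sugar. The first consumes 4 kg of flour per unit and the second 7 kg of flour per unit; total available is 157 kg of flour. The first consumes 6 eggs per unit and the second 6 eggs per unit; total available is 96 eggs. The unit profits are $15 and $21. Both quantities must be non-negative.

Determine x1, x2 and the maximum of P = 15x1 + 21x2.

x1 = 5, x2 = 11, maximum P = 306

Extreme points and P = 15x1 + 21x2:
  (0, 0) → P = 0
  (0, 27/2) → P = 567/2
  (16, 0) → P = 240
  (5, 11) → P = 306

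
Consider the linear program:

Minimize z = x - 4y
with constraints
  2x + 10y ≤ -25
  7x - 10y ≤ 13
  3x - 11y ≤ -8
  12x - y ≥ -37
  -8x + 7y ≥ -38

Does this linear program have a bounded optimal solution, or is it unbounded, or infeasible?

infeasible

The boundaries 2x + 10y = -25 and 7x - 10y = 13 meet at (-4/3, -67/30), but that point violates 3x - 11y ≤ -8. Every candidate vertex is excluded by some other constraint, so the feasible region is empty.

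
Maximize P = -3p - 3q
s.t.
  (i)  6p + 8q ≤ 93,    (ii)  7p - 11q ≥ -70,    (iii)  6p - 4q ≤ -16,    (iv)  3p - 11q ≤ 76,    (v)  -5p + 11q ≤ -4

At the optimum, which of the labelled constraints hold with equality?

Corner points and P = -3p - 3q:
  (-80/9, -28/3) → P = 164/3
  (-96/23, -52/23) → P = 444/23
  (-36, -184/11) → P = 1740/11

The maximum is at (-36, -184/11). Substituting into each constraint, equality holds for (iv) and (v); the remaining constraints have slack.

(iv) and (v)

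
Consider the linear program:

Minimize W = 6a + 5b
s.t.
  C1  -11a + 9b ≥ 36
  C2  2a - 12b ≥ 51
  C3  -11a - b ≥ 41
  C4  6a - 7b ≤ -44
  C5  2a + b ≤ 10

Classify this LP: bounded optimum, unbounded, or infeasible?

unbounded

From the feasible point (-885/58, -197/29), moving in the direction (-12, -2) keeps every constraint satisfied while W decreases without bound.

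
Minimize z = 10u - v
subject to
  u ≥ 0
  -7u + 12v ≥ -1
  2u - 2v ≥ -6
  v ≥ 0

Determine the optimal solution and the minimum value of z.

u = 0, v = 3, minimum z = -3

The feasible region is unbounded (it extends along (12, 7), (1, 1)), but z strictly increases along every unbounded feasible direction, so there is no improving ray and the minimum is attained at a vertex.

The binding constraints are u = 0 and 2u - 2v = -6.
Solving simultaneously gives u = 0, v = 3.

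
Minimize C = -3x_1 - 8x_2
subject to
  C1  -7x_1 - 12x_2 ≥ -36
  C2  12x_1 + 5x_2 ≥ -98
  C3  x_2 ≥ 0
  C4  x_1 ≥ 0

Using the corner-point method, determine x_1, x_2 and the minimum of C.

Vertices and C = -3x_1 - 8x_2:
  (36/7, 0) → C = -108/7
  (0, 3) → C = -24
  (0, 0) → C = 0

x_1 = 0, x_2 = 3, minimum C = -24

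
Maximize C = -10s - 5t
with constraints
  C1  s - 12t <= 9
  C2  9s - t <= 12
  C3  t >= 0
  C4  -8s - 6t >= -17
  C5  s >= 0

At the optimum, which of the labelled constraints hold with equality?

C3 and C5

Feasible corners and C = -10s - 5t:
  (4/3, 0) → C = -40/3
  (89/62, 57/62) → C = -1175/62
  (0, 0) → C = 0
  (0, 17/6) → C = -85/6

The maximum is at (0, 0). Substituting into each constraint, equality holds for C3 and C5; the remaining constraints have slack.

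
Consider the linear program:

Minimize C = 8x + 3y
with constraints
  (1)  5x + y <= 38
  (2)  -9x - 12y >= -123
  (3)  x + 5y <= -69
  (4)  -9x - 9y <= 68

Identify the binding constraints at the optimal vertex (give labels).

(3) and (4)

Extreme points and C = 8x + 3y:
  (259/24, -383/24) → C = 923/24
  (205/18, -341/18) → C = 617/18
  (281/36, -553/36) → C = 589/36

The minimum is at (281/36, -553/36). Substituting into each constraint, equality holds for (3) and (4); the remaining constraints have slack.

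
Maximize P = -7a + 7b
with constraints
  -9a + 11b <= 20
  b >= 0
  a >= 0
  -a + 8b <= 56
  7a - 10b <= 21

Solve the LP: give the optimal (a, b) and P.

Corner points and P = -7a + 7b:
  (0, 20/11) → P = 140/11
  (456/61, 484/61) → P = 196/61
  (0, 0) → P = 0
  (3, 0) → P = -21
  (364/23, 413/46) → P = -2205/46

The optimum lies where -9a + 11b = 20 and a = 0.
Solving simultaneously gives a = 0, b = 20/11.

a = 0, b = 20/11, maximum P = 140/11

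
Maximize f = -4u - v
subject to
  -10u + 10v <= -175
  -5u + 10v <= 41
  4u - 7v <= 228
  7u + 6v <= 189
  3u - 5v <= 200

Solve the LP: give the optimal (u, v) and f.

Feasible corners and f = -4u - v:
  (-211/6, -158/3) → f = 580/3
  (294/13, 133/26) → f = -2485/26
  (2691/73, -840/73) → f = -9924/73

The binding constraints are -10u + 10v = -175 and 4u - 7v = 228.
Solving simultaneously gives u = -211/6, v = -158/3.

u = -211/6, v = -158/3, maximum f = 580/3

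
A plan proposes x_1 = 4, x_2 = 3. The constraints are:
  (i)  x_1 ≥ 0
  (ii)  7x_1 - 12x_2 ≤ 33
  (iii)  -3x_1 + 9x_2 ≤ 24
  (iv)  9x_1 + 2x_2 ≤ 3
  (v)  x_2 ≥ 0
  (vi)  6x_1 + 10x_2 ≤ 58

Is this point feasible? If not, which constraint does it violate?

not feasible — violates (iv)

Constraint (iv): 9x_1 + 2x_2 = 42, which is not ≤ 3. All other constraints are satisfied.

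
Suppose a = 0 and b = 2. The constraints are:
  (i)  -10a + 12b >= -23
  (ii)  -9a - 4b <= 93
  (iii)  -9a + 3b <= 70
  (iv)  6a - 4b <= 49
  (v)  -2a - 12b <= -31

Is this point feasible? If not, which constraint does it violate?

Constraint (v): -2a - 12b = -24, which is not ≤ -31. All other constraints are satisfied.

not feasible — violates (v)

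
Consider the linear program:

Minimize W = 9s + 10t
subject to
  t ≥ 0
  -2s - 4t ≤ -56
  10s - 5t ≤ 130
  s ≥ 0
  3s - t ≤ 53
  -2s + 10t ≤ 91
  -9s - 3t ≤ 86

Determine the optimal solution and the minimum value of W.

s = 7, t = 21/2, minimum W = 168

Vertices and W = 9s + 10t:
  (16, 6) → W = 204
  (7, 21/2) → W = 168
  (39/2, 13) → W = 611/2

The binding constraints are -2s - 4t = -56 and -2s + 10t = 91.
Solving simultaneously gives s = 7, t = 21/2.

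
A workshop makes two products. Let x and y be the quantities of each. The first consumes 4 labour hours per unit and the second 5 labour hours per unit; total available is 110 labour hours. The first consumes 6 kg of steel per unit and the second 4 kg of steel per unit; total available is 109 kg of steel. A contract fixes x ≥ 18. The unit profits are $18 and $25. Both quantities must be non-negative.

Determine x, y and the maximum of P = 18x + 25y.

Extreme points and P = 18x + 25y:
  (109/6, 0) → P = 327
  (18, 0) → P = 324
  (18, 1/4) → P = 1321/4

x = 18, y = 1/4, maximum P = 1321/4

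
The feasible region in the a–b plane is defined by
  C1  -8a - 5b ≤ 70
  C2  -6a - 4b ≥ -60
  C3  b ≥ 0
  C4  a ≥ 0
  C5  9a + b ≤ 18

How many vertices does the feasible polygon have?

4

Pairwise boundary intersections that survive every other constraint:
  (0, 15)
  (2/5, 72/5)
  (0, 0)
  (2, 0)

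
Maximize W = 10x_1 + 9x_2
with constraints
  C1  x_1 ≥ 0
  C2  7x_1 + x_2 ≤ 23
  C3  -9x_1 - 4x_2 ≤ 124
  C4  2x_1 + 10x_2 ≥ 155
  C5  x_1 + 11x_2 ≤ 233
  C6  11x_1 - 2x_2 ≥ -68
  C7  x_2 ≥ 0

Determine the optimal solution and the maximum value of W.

Vertices and W = 10x_1 + 9x_2:
  (0, 31/2) → W = 279/2
  (0, 233/11) → W = 2097/11
  (75/68, 1039/68) → W = 10101/68
  (5/19, 402/19) → W = 3668/19

x_1 = 5/19, x_2 = 402/19, maximum W = 3668/19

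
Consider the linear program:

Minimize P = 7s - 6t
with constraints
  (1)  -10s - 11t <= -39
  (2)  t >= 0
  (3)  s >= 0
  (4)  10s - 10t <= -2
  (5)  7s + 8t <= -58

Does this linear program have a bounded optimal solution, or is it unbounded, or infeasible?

infeasible

The boundaries -10s - 11t = -39 and s = 0 meet at (0, 39/11), but that point violates 7s + 8t ≤ -58. Every candidate vertex is excluded by some other constraint, so the feasible region is empty.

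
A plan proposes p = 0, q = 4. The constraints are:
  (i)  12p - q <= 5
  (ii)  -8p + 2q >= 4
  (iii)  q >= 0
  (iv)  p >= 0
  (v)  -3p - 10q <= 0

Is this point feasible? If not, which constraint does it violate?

(i): -4 ≤ 5 ✓
(ii): 8 ≥ 4 ✓
(iii): 4 ≥ 0 ✓
(iv): 0 ≥ 0 ✓
(v): -40 ≤ 0 ✓

feasible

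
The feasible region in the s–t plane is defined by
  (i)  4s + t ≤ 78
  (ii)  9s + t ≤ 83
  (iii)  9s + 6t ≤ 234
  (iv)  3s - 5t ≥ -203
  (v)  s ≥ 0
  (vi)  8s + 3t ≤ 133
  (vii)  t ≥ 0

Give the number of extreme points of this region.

5

Of the 21 pairwise boundary intersections, those satisfying every inequality are:
  (116/19, 533/19)
  (83/9, 0)
  (0, 39)
  (32/7, 225/7)
  (0, 0)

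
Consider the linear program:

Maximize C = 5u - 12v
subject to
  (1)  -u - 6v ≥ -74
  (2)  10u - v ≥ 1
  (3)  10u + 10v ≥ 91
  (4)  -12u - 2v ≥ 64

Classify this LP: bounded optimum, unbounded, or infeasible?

infeasible

The boundaries -u - 6v = -74 and 10u - v = 1 meet at (80/61, 739/61), but that point violates -12u - 2v ≥ 64. Every candidate vertex is excluded by some other constraint, so the feasible region is empty.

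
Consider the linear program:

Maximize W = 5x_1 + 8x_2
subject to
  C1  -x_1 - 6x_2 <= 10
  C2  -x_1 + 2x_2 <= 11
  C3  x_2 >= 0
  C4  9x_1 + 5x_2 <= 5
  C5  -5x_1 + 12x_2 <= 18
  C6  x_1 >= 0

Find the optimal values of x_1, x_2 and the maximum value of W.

Feasible corners and W = 5x_1 + 8x_2:
  (5/9, 0) → W = 25/9
  (0, 0) → W = 0
  (0, 1) → W = 8

x_1 = 0, x_2 = 1, maximum W = 8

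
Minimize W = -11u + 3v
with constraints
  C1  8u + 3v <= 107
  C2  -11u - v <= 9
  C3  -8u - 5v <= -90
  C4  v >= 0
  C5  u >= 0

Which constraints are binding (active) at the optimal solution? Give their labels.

C1 and C4

Feasible corners and W = -11u + 3v:
  (107/8, 0) → W = -1177/8
  (0, 107/3) → W = 107
  (45/4, 0) → W = -495/4
  (0, 18) → W = 54

The minimum is at (107/8, 0). Substituting into each constraint, equality holds for C1 and C4; the remaining constraints have slack.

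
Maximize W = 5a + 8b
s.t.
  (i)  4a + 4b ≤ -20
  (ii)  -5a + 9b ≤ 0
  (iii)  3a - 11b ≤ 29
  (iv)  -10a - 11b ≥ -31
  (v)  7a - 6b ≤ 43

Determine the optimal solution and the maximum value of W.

a = -45/14, b = -25/14, maximum W = -425/14

Vertices and W = 5a + 8b:
  (-45/14, -25/14) → W = -425/14
  (-13/7, -22/7) → W = -241/7
  (-261/28, -145/28) → W = -2465/28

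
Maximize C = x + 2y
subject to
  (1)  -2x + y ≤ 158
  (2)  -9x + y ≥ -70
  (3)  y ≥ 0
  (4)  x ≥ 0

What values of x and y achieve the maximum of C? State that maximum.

Vertices and C = x + 2y:
  (228/7, 1562/7) → C = 3352/7
  (0, 158) → C = 316
  (70/9, 0) → C = 70/9
  (0, 0) → C = 0

x = 228/7, y = 1562/7, maximum C = 3352/7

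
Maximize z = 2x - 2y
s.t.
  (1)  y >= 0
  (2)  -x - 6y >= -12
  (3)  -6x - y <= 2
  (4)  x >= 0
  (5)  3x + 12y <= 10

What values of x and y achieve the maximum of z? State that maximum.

Feasible corners and z = 2x - 2y:
  (0, 0) → z = 0
  (10/3, 0) → z = 20/3
  (0, 5/6) → z = -5/3

x = 10/3, y = 0, maximum z = 20/3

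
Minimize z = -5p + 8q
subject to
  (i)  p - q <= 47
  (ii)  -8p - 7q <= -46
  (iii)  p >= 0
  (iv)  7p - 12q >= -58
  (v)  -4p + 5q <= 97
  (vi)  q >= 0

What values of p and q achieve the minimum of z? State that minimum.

p = 47, q = 0, minimum z = -235

Vertices and z = -5p + 8q:
  (622/5, 387/5) → z = -14/5
  (47, 0) → z = -235
  (146/145, 786/145) → z = 5558/145
  (23/4, 0) → z = -115/4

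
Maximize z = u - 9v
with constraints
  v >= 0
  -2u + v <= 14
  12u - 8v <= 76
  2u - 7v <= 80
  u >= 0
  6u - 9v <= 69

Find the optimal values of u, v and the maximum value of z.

The feasible region is unbounded (it extends along (1, 2), (2, 3)), but z strictly decreases along every unbounded feasible direction, so there is no improving ray and the maximum is attained at a vertex.

u = 19/3, v = 0, maximum z = 19/3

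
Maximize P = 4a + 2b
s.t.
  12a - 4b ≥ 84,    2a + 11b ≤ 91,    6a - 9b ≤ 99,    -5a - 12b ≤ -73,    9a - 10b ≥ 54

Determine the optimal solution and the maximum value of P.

Feasible corners and P = 4a + 2b:
  (159/7, 29/7) → P = 694/7
  (1504/119, 711/119) → P = 7438/119
  (205/13, -19/39) → P = 2422/39
  (689/79, 387/158) → P = 3143/79

The binding constraints are 2a + 11b = 91 and 6a - 9b = 99.
Solving simultaneously gives a = 159/7, b = 29/7.

a = 159/7, b = 29/7, maximum P = 694/7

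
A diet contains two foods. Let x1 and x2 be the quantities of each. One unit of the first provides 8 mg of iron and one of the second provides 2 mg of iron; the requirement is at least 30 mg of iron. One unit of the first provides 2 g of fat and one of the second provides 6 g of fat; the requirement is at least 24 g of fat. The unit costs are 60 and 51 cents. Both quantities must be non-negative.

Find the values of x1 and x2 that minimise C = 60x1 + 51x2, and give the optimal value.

Feasible corners and C = 60x1 + 51x2:
  (0, 15) → C = 765
  (12, 0) → C = 720
  (3, 3) → C = 333
The feasible region is unbounded (it extends along (0, 1), (1, 0)), but C strictly increases along every unbounded feasible direction, so there is no improving ray and the minimum is attained at a vertex.

x1 = 3, x2 = 3, minimum C = 333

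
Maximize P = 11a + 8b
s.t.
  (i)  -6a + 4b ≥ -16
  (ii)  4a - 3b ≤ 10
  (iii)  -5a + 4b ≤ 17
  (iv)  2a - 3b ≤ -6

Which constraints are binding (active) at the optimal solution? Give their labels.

(i) and (iii)

Corner points and P = 11a + 8b:
  (33, 91/2) → P = 727
  (36/5, 34/5) → P = 668/5
  (-27/7, -4/7) → P = -47

The maximum is at (33, 91/2). Substituting into each constraint, equality holds for (i) and (iii); the remaining constraints have slack.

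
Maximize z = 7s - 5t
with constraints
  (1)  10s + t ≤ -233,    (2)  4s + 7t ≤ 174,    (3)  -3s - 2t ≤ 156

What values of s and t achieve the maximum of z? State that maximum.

s = -310/17, t = -861/17, maximum z = 2135/17

At the optimal vertex, 10s + t = -233 and -3s - 2t = 156.
Solving simultaneously gives s = -310/17, t = -861/17.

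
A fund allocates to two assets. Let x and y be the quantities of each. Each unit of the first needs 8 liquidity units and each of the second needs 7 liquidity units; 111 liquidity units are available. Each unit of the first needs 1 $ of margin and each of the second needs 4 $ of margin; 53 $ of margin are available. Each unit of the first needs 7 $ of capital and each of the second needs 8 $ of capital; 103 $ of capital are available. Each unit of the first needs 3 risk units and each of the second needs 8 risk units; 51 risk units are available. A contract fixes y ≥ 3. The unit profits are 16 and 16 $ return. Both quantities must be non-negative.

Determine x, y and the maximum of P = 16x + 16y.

The optimum lies where 3x + 8y = 51 and y = 3.
Solving simultaneously gives x = 9, y = 3.

x = 9, y = 3, maximum P = 192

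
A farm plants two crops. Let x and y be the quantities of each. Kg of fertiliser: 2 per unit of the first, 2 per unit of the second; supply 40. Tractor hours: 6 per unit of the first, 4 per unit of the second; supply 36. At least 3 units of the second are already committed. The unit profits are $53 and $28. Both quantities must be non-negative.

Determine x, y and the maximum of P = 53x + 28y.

x = 4, y = 3, maximum P = 296

Corner points and P = 53x + 28y:
  (0, 9) → P = 252
  (0, 3) → P = 84
  (4, 3) → P = 296

At the optimal vertex, 6x + 4y = 36 and y = 3.
Solving simultaneously gives x = 4, y = 3.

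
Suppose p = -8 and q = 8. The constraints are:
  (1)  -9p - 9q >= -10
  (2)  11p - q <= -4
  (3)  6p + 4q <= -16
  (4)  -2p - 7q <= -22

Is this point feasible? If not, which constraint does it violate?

(1): 0 ≥ -10 ✓
(2): -96 ≤ -4 ✓
(3): -16 ≤ -16 ✓
(4): -40 ≤ -22 ✓

feasible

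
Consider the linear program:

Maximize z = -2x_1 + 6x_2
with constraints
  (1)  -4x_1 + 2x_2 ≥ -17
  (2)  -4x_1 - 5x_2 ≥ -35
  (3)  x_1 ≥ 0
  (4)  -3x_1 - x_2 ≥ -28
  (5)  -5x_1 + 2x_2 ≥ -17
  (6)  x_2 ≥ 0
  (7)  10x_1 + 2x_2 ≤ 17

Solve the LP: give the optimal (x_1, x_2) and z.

x_1 = 0, x_2 = 7, maximum z = 42

Corner points and z = -2x_1 + 6x_2:
  (0, 7) → z = 42
  (5/14, 47/7) → z = 277/7
  (0, 0) → z = 0
  (17/10, 0) → z = -17/5

At the optimal vertex, -4x_1 - 5x_2 = -35 and x_1 = 0.
Solving simultaneously gives x_1 = 0, x_2 = 7.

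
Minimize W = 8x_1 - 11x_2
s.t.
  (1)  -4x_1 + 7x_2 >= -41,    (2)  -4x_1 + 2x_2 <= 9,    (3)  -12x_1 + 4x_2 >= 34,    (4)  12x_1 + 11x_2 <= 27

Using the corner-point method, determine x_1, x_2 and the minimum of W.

The optimum lies where -4x_1 + 2x_2 = 9 and -12x_1 + 4x_2 = 34.
Solving simultaneously gives x_1 = -4, x_2 = -7/2.

x_1 = -4, x_2 = -7/2, minimum W = 13/2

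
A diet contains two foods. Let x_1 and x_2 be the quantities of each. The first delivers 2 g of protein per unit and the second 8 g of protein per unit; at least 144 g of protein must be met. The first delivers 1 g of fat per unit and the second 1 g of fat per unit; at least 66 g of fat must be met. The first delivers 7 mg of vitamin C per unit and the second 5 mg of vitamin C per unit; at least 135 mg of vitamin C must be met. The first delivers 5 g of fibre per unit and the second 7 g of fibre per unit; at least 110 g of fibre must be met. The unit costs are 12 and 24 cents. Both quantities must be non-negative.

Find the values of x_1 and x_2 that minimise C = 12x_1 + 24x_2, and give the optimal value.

Extreme points and C = 12x_1 + 24x_2:
  (0, 66) → C = 1584
  (72, 0) → C = 864
  (64, 2) → C = 816
The feasible region is unbounded (it extends along (0, 1), (1, 0)), but C strictly increases along every unbounded feasible direction, so there is no improving ray and the minimum is attained at a vertex.

x_1 = 64, x_2 = 2, minimum C = 816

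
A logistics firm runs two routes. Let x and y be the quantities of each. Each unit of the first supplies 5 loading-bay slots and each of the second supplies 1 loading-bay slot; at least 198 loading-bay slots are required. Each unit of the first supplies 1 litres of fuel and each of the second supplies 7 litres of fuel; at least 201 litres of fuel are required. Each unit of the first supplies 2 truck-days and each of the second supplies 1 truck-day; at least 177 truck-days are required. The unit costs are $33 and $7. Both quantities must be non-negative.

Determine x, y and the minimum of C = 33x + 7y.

x = 7, y = 163, minimum C = 1372

Extreme points and C = 33x + 7y:
  (0, 198) → C = 1386
  (201, 0) → C = 6633
  (7, 163) → C = 1372
  (1038/13, 225/13) → C = 35829/13
The feasible region is unbounded (it extends along (0, 1), (1, 0)), but C strictly increases along every unbounded feasible direction, so there is no improving ray and the minimum is attained at a vertex.

The optimum lies where 5x + y = 198 and 2x + y = 177.
Solving simultaneously gives x = 7, y = 163.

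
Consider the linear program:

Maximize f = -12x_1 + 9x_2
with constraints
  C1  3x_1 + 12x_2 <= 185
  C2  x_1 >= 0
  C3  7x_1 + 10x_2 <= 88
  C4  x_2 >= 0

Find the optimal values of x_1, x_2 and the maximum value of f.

Extreme points and f = -12x_1 + 9x_2:
  (0, 44/5) → f = 396/5
  (0, 0) → f = 0
  (88/7, 0) → f = -1056/7

The binding constraints are x_1 = 0 and 7x_1 + 10x_2 = 88.
Solving simultaneously gives x_1 = 0, x_2 = 44/5.

x_1 = 0, x_2 = 44/5, maximum f = 396/5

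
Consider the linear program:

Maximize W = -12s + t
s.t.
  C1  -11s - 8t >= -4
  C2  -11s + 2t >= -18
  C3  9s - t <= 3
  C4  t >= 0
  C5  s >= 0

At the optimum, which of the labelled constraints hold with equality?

C1 and C5

Corner points and W = -12s + t:
  (28/83, 3/83) → W = -333/83
  (0, 1/2) → W = 1/2
  (1/3, 0) → W = -4
  (0, 0) → W = 0

The maximum is at (0, 1/2). Substituting into each constraint, equality holds for C1 and C5; the remaining constraints have slack.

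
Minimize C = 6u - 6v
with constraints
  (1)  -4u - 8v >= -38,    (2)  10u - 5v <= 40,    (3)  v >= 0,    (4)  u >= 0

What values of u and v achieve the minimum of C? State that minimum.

u = 0, v = 19/4, minimum C = -57/2

Vertices and C = 6u - 6v:
  (51/10, 11/5) → C = 87/5
  (0, 19/4) → C = -57/2
  (4, 0) → C = 24
  (0, 0) → C = 0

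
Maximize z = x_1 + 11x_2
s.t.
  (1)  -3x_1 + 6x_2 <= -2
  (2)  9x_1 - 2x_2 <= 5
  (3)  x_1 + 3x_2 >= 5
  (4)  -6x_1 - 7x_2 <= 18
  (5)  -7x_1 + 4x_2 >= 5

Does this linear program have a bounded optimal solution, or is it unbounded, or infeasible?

The boundaries -3x_1 + 6x_2 = -2 and -6x_1 - 7x_2 = 18 meet at (-94/57, -22/19), but that point violates x_1 + 3x_2 ≥ 5. Every candidate vertex is excluded by some other constraint, so the feasible region is empty.

infeasible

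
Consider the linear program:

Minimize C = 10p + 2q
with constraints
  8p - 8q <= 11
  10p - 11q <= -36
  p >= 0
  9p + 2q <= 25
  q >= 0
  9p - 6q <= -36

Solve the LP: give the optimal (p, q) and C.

p = 0, q = 6, minimum C = 12

Corner points and C = 10p + 2q:
  (0, 25/2) → C = 25
  (0, 6) → C = 12
  (13/12, 61/8) → C = 313/12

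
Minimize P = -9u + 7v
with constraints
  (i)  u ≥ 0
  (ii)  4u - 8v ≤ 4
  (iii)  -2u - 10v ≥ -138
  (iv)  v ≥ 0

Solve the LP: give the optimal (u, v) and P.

The optimum lies where 4u - 8v = 4 and -2u - 10v = -138.
Solving simultaneously gives u = 143/7, v = 68/7.

u = 143/7, v = 68/7, minimum P = -811/7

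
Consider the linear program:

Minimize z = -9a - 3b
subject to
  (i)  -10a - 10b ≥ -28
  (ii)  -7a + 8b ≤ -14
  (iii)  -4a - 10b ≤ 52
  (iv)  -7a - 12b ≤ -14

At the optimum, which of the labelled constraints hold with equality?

(i) and (iv)

Extreme points and z = -9a - 3b:
  (182/75, 28/75) → z = -574/25
  (98/25, -28/25) → z = -798/25
  (2, 0) → z = -18

The minimum is at (98/25, -28/25). Substituting into each constraint, equality holds for (i) and (iv); the remaining constraints have slack.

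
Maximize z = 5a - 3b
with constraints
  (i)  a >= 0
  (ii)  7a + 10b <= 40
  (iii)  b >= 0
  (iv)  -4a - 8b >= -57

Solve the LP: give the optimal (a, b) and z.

a = 40/7, b = 0, maximum z = 200/7

The optimum lies where 7a + 10b = 40 and b = 0.
Solving simultaneously gives a = 40/7, b = 0.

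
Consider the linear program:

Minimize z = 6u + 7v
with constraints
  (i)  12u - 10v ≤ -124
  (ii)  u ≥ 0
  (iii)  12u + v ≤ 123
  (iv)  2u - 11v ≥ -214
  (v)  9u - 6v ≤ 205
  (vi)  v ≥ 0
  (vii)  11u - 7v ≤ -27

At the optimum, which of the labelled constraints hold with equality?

Feasible corners and z = 6u + 7v:
  (0, 62/5) → z = 434/5
  (97/14, 145/7) → z = 1306/7
  (0, 214/11) → z = 1498/11

The minimum is at (0, 62/5). Substituting into each constraint, equality holds for (i) and (ii); the remaining constraints have slack.

(i) and (ii)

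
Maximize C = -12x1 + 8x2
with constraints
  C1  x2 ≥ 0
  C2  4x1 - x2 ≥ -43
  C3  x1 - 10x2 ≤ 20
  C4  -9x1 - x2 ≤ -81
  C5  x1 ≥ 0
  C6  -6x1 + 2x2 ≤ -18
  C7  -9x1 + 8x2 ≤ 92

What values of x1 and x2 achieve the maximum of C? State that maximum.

Feasible corners and C = -12x1 + 8x2:
  (20, 0) → C = -240
  (9, 0) → C = -108
  (15/2, 27/2) → C = 18
  (164/15, 119/5) → C = 296/5
The feasible region is unbounded (it extends along (10, 1), (8, 9)), but C strictly decreases along every unbounded feasible direction, so there is no improving ray and the maximum is attained at a vertex.

At the optimal vertex, -6x1 + 2x2 = -18 and -9x1 + 8x2 = 92.
Solving simultaneously gives x1 = 164/15, x2 = 119/5.

x1 = 164/15, x2 = 119/5, maximum C = 296/5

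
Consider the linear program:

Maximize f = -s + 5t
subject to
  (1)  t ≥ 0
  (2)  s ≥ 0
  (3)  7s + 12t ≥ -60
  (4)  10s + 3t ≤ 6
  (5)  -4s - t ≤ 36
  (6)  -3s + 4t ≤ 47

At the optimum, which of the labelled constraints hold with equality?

(2) and (4)

Corner points and f = -s + 5t:
  (0, 0) → f = 0
  (3/5, 0) → f = -3/5
  (0, 2) → f = 10

The maximum is at (0, 2). Substituting into each constraint, equality holds for (2) and (4); the remaining constraints have slack.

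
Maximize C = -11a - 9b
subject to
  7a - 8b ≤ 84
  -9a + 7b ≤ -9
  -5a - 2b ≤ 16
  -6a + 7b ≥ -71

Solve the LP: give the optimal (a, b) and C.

a = 30/47, b = -451/47, maximum C = 3729/47

Vertices and C = -11a - 9b:
  (20, 7) → C = -283
  (-94/53, -189/53) → C = 2735/53
  (30/47, -451/47) → C = 3729/47
The feasible region is unbounded (it extends along (8, 7), (7, 9)), but C strictly decreases along every unbounded feasible direction, so there is no improving ray and the maximum is attained at a vertex.

At the optimal vertex, -5a - 2b = 16 and -6a + 7b = -71.
Solving simultaneously gives a = 30/47, b = -451/47.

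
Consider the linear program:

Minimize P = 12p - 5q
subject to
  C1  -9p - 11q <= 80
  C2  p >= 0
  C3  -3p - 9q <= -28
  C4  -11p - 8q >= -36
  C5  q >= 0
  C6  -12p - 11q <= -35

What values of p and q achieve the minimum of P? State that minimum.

p = 0, q = 9/2, minimum P = -45/2

Corner points and P = 12p - 5q:
  (0, 9/2) → P = -45/2
  (0, 35/11) → P = -175/11
  (4/3, 8/3) → P = 8/3
  (7/75, 77/25) → P = -357/25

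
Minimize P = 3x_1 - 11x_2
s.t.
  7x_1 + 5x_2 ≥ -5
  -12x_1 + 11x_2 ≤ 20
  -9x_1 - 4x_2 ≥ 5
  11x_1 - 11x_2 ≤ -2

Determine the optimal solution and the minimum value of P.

x_1 = -45/49, x_2 = 40/49, minimum P = -575/49

Vertices and P = 3x_1 - 11x_2:
  (-155/137, 80/137) → P = -1345/137
  (-65/132, -41/132) → P = 64/33
  (-45/49, 40/49) → P = -575/49
  (-63/143, -37/143) → P = 218/143

The optimum lies where -12x_1 + 11x_2 = 20 and -9x_1 - 4x_2 = 5.
Solving simultaneously gives x_1 = -45/49, x_2 = 40/49.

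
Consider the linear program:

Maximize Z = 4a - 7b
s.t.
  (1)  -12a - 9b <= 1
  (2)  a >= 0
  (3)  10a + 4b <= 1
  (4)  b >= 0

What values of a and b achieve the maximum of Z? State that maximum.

a = 1/10, b = 0, maximum Z = 2/5

The binding constraints are 10a + 4b = 1 and b = 0.
Solving simultaneously gives a = 1/10, b = 0.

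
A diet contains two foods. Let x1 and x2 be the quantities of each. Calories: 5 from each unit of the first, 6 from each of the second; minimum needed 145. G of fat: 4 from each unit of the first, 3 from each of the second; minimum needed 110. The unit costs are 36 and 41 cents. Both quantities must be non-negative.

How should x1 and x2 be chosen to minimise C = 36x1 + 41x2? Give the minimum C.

x1 = 25, x2 = 10/3, minimum C = 3110/3

The feasible region is unbounded (it extends along (0, 1), (1, 0)), but C strictly increases along every unbounded feasible direction, so there is no improving ray and the minimum is attained at a vertex.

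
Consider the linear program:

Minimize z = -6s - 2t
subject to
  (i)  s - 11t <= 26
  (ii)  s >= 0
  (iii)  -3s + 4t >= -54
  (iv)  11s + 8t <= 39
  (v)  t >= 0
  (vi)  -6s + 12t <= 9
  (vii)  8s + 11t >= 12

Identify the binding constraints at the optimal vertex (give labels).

Feasible corners and z = -6s - 2t:
  (39/11, 0) → z = -234/11
  (11/5, 37/20) → z = -169/10
  (3/2, 0) → z = -9
  (5/18, 8/9) → z = -31/9

The minimum is at (39/11, 0). Substituting into each constraint, equality holds for (iv) and (v); the remaining constraints have slack.

(iv) and (v)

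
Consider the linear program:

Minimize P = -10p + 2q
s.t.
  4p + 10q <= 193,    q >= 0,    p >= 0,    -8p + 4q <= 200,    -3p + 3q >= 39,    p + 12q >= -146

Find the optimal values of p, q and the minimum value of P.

p = 9/2, q = 35/2, minimum P = -10

Feasible corners and P = -10p + 2q:
  (0, 193/10) → P = 193/5
  (9/2, 35/2) → P = -10
  (0, 13) → P = 26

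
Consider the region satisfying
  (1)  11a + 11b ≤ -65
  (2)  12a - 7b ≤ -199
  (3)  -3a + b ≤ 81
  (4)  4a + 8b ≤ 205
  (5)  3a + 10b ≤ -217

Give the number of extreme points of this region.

Intersecting each pair of boundary lines and keeping only the points that satisfy every inequality leaves:
  (-368/9, -125/3)
  (-3509/141, -669/47)
  (-1027/33, -136/11)

3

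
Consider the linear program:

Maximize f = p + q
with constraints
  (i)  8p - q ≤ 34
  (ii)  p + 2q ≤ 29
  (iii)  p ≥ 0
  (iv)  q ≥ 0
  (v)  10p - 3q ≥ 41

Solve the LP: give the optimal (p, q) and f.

Corner points and f = p + q:
  (17/4, 0) → f = 17/4
  (61/14, 6/7) → f = 73/14
  (41/10, 0) → f = 41/10

At the optimal vertex, 8p - q = 34 and 10p - 3q = 41.
Solving simultaneously gives p = 61/14, q = 6/7.

p = 61/14, q = 6/7, maximum f = 73/14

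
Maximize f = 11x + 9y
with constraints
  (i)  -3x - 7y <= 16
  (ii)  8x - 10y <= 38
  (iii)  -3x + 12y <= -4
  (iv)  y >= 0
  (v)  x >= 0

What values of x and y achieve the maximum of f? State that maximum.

Feasible corners and f = 11x + 9y:
  (208/33, 41/33) → f = 2657/33
  (19/4, 0) → f = 209/4
  (4/3, 0) → f = 44/3

x = 208/33, y = 41/33, maximum f = 2657/33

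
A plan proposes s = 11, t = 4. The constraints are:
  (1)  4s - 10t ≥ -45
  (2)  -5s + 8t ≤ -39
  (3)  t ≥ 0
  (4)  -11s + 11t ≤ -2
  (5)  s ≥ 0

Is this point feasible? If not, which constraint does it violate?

not feasible — violates (2)

Constraint (2): -5s + 8t = -23, which is not ≤ -39. All other constraints are satisfied.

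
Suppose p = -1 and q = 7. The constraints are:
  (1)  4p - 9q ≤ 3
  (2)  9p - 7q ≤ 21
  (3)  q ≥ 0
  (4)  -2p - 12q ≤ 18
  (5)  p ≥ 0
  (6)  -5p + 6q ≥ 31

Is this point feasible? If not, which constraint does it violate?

not feasible — violates (5)

Constraint (5): p = -1, which is not ≥ 0. All other constraints are satisfied.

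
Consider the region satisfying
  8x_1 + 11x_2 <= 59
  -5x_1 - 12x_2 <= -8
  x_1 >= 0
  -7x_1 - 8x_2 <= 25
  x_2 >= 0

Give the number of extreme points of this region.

Pairwise boundary intersections that survive every other constraint:
  (0, 59/11)
  (59/8, 0)
  (0, 2/3)
  (8/5, 0)

4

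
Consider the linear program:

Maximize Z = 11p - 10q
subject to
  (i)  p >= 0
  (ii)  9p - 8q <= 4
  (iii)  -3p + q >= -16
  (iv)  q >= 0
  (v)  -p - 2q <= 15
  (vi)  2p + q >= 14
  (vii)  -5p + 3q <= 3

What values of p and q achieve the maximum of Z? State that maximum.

p = 116/25, q = 118/25, maximum Z = 96/25

Extreme points and Z = 11p - 10q:
  (124/15, 44/5) → Z = 44/15
  (116/25, 118/25) → Z = 96/25
  (51/4, 89/4) → Z = -329/4
  (39/11, 76/11) → Z = -331/11

The optimum lies where 9p - 8q = 4 and 2p + q = 14.
Solving simultaneously gives p = 116/25, q = 118/25.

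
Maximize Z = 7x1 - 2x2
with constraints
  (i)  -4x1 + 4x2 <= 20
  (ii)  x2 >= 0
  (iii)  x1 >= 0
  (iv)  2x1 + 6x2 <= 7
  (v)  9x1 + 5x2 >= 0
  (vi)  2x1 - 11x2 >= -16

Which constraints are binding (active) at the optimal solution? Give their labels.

Vertices and Z = 7x1 - 2x2:
  (0, 0) → Z = 0
  (7/2, 0) → Z = 49/2
  (0, 7/6) → Z = -7/3

The maximum is at (7/2, 0). Substituting into each constraint, equality holds for (ii) and (iv); the remaining constraints have slack.

(ii) and (iv)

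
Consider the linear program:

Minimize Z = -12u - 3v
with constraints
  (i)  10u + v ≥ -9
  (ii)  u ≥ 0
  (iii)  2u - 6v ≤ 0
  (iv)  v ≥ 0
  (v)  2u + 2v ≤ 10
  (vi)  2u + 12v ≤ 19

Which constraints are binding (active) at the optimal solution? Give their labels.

Corner points and Z = -12u - 3v:
  (0, 0) → Z = 0
  (0, 19/12) → Z = -19/4
  (19/6, 19/18) → Z = -247/6

The minimum is at (19/6, 19/18). Substituting into each constraint, equality holds for (iii) and (vi); the remaining constraints have slack.

(iii) and (vi)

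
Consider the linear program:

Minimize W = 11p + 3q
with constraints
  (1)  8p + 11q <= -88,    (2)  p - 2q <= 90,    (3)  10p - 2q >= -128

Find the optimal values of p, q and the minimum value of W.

Feasible corners and W = 11p + 3q:
  (814/27, -808/27) → W = 6530/27
  (-88/7, 8/7) → W = -944/7
  (-218/9, -514/9) → W = -3940/9

At the optimal vertex, p - 2q = 90 and 10p - 2q = -128.
Solving simultaneously gives p = -218/9, q = -514/9.

p = -218/9, q = -514/9, minimum W = -3940/9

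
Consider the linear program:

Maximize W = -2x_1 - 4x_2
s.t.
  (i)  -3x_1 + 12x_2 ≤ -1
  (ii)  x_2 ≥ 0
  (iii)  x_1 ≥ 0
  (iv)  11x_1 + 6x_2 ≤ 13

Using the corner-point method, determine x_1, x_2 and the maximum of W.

x_1 = 1/3, x_2 = 0, maximum W = -2/3

Corner points and W = -2x_1 - 4x_2:
  (1/3, 0) → W = -2/3
  (27/25, 14/75) → W = -218/75
  (13/11, 0) → W = -26/11

The optimum lies where -3x_1 + 12x_2 = -1 and x_2 = 0.
Solving simultaneously gives x_1 = 1/3, x_2 = 0.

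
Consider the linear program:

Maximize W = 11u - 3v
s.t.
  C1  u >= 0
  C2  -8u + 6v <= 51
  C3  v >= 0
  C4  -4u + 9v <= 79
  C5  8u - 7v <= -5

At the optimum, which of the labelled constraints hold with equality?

Feasible corners and W = 11u - 3v:
  (0, 17/2) → W = -51/2
  (0, 5/7) → W = -15/7
  (5/16, 107/12) → W = -373/16
  (127/11, 153/11) → W = 938/11

The maximum is at (127/11, 153/11). Substituting into each constraint, equality holds for C4 and C5; the remaining constraints have slack.

C4 and C5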